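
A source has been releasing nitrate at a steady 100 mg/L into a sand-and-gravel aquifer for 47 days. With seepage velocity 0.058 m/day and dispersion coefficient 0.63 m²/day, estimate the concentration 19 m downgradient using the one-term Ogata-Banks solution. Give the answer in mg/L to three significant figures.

1.72 mg/L

For a continuous step input, C/C₀ ≈ ½·erfc((x−vt)/(2√(Dt))).
vt = 0.058 × 47 = 2.726 m and 2√(Dt) = 2√(0.63 × 47) = 10.88 m.
Argument (x−vt)/(2√(Dt)) = (19 − 2.726)/10.88 = 1.496; ½·erfc(1.496) = 0.01719.
C = 100 × 0.01719 = 1.72 mg/L.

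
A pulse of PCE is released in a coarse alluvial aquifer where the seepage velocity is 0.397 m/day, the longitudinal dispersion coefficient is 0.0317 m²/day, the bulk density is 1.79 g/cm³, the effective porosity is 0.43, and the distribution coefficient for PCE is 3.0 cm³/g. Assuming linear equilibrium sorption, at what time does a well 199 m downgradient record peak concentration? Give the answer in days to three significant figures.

Retardation factor R = 1 + ρ_b·K_d/n = 1 + 1.79 × 3.0/0.43 = 13.49.
Sorption retards both mechanisms: v_R = v/R = 0.02943 m/day, D_R = D/R = 0.002350 m²/day.
Peak time from v_R²t² + 2D_R t − x² = 0: t = (√(D_R² + v_R²x²) − D_R)/v_R².
√(D_R² + v_R²x²) = √(0.002350² + 0.02943² × 199²) = 5.857; v_R² = 0.0008661.
t = (5.857 − 0.002350)/0.0008661 = 6760 days.

6760 days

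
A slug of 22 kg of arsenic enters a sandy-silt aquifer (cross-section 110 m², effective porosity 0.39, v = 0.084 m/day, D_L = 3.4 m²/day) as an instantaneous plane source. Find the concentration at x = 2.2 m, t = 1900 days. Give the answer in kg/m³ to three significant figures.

For an instantaneous plane source, C(x,t) = M/(n_e·A·√(4πDt)) · exp(−(x−vt)²/(4Dt)), with n_e·A the pore (flow) area.
Plume center vt = 0.084 × 1900 = 159.6 m, so the well at 2.2 m is 157.4 m upgradient of the peak.
√(4πDt) = 284.9 m, giving peak height M/(n_e·A·√(4πDt)) = 22/(0.39 × 110 × 284.9) = 0.001800 kg/m³.
(x−vt)²/(4Dt) = (-157.4)²/(4 × 3.4 × 1900) = 0.9588; exp(−0.9588) = 0.3834.
C = 0.001800 × 0.3834 = 0.000690 kg/m³.

0.000690 kg/m³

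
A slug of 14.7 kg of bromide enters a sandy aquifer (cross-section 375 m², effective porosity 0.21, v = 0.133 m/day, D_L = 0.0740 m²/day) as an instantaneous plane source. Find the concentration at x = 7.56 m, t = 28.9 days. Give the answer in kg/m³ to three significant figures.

For an instantaneous plane source, C(x,t) = M/(n_e·A·√(4πDt)) · exp(−(x−vt)²/(4Dt)), with n_e·A the pore (flow) area.
Plume center vt = 0.133 × 28.9 = 3.8437 m, so the well at 7.56 m is 3.7163 m downgradient of the peak.
√(4πDt) = 5.184 m, giving peak height M/(n_e·A·√(4πDt)) = 14.7/(0.21 × 375 × 5.184) = 0.03601 kg/m³.
(x−vt)²/(4Dt) = (3.7163)²/(4 × 0.0740 × 28.9) = 1.614; exp(−1.614) = 0.1991.
C = 0.03601 × 0.1991 = 0.00717 kg/m³.

0.00717 kg/m³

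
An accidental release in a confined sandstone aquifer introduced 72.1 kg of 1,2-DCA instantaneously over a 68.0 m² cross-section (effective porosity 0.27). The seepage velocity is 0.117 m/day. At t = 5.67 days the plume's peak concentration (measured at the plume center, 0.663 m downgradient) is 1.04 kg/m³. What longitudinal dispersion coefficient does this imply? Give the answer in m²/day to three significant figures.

At the plume center C_max = M/(n_e·A·√(4πDt)), so D = M²/(4πt·(n_e·A·C_max)²).
n_e·A·C_max = 0.27 × 68.0 × 1.04 = 19.09 kg/m.
D = 72.1²/(4π × 5.67 × 19.09²) = 0.200 m²/day.

0.200 m²/day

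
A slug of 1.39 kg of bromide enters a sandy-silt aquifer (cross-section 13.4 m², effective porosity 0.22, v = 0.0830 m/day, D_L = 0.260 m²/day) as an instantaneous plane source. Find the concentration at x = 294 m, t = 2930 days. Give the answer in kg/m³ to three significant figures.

0.00207 kg/m³

For an instantaneous plane source, C(x,t) = M/(n_e·A·√(4πDt)) · exp(−(x−vt)²/(4Dt)), with n_e·A the pore (flow) area.
Plume center vt = 0.0830 × 2930 = 243.19 m, so the well at 294 m is 50.81 m downgradient of the peak.
√(4πDt) = 97.84 m, giving peak height M/(n_e·A·√(4πDt)) = 1.39/(0.22 × 13.4 × 97.84) = 0.004819 kg/m³.
(x−vt)²/(4Dt) = (50.81)²/(4 × 0.260 × 2930) = 0.8472; exp(−0.8472) = 0.4286.
C = 0.004819 × 0.4286 = 0.00207 kg/m³.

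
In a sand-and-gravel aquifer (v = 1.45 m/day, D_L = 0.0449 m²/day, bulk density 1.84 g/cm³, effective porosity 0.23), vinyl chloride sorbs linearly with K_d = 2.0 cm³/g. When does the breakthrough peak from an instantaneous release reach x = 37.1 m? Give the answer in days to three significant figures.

Retardation factor R = 1 + ρ_b·K_d/n = 1 + 1.84 × 2.0/0.23 = 17.00.
Sorption retards both mechanisms: v_R = v/R = 0.08529 m/day, D_R = D/R = 0.002641 m²/day.
Peak time from v_R²t² + 2D_R t − x² = 0: t = (√(D_R² + v_R²x²) − D_R)/v_R².
√(D_R² + v_R²x²) = √(0.002641² + 0.08529² × 37.1²) = 3.164; v_R² = 0.007274.
t = (3.164 − 0.002641)/0.007274 = 435 days.

435 days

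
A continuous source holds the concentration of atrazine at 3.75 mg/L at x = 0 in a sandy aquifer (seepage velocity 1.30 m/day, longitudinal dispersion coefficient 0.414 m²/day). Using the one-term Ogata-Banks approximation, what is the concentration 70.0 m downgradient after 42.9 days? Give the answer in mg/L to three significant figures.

For a continuous step input, C/C₀ ≈ ½·erfc((x−vt)/(2√(Dt))).
vt = 1.30 × 42.9 = 55.77 m and 2√(Dt) = 2√(0.414 × 42.9) = 8.429 m.
Argument (x−vt)/(2√(Dt)) = (70.0 − 55.77)/8.429 = 1.688; ½·erfc(1.688) = 0.008489.
C = 3.75 × 0.008489 = 0.0318 mg/L.

0.0318 mg/L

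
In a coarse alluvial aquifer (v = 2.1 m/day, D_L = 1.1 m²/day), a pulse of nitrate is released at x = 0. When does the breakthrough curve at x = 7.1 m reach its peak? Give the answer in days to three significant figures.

3.14 days

For the 1D instantaneous-source solution, setting ∂C/∂t = 0 at fixed x gives v²t² + 2Dt − x² = 0, so t = (√(D² + v²x²) − D)/v².
√(D² + v²x²) = √(1.1² + 2.1² × 7.1²) = 14.95; v² = 4.41.
t = (14.95 − 1.1)/4.41 = 3.14 days (vs. the pure-advection estimate x/v = 3.38 d).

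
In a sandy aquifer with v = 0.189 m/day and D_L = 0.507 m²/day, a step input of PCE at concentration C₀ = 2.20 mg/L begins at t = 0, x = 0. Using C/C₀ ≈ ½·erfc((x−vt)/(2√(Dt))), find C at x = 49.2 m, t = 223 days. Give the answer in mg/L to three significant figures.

For a continuous step input, C/C₀ ≈ ½·erfc((x−vt)/(2√(Dt))).
vt = 0.189 × 223 = 42.147 m and 2√(Dt) = 2√(0.507 × 223) = 21.27 m.
Argument (x−vt)/(2√(Dt)) = (49.2 − 42.147)/21.27 = 0.3316; ½·erfc(0.3316) = 0.3196.
C = 2.20 × 0.3196 = 0.703 mg/L.

0.703 mg/L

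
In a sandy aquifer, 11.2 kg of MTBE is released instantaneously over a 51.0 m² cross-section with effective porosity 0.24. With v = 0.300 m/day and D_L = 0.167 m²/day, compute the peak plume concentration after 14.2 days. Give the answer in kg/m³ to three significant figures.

The peak of an instantaneous 1D plume sits at x = vt; there the Gaussian factor is 1 and C_max = M/(n_e·A·√(4πDt)), where n_e·A is the pore area the mass is dissolved in.
√(4πDt) = √(4π × 0.167 × 14.2) = 5.459 m, so C_max = 11.2/(0.24 × 51.0 × 5.459) = 0.168 kg/m³.

0.168 kg/m³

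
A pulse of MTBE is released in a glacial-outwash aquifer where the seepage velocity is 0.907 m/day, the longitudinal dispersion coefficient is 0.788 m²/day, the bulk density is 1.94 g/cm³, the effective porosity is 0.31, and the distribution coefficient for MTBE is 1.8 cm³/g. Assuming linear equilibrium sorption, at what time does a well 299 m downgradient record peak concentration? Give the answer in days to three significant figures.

4030 days

Retardation factor R = 1 + ρ_b·K_d/n = 1 + 1.94 × 1.8/0.31 = 12.26.
Sorption retards both mechanisms: v_R = v/R = 0.07398 m/day, D_R = D/R = 0.06427 m²/day.
Peak time from v_R²t² + 2D_R t − x² = 0: t = (√(D_R² + v_R²x²) − D_R)/v_R².
√(D_R² + v_R²x²) = √(0.06427² + 0.07398² × 299²) = 22.12; v_R² = 0.005473.
t = (22.12 − 0.06427)/0.005473 = 4030 days.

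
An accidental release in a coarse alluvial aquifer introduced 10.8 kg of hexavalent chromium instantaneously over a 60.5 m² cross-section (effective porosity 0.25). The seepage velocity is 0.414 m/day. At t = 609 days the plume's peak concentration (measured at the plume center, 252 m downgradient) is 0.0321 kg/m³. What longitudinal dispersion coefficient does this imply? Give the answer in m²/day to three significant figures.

0.0647 m²/day

At the plume center C_max = M/(n_e·A·√(4πDt)), so D = M²/(4πt·(n_e·A·C_max)²).
n_e·A·C_max = 0.25 × 60.5 × 0.0321 = 0.4855 kg/m.
D = 10.8²/(4π × 609 × 0.4855²) = 0.0647 m²/day.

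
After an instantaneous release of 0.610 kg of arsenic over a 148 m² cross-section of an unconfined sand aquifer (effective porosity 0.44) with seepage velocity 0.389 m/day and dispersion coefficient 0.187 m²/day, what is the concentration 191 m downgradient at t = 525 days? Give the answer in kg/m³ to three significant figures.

For an instantaneous plane source, C(x,t) = M/(n_e·A·√(4πDt)) · exp(−(x−vt)²/(4Dt)), with n_e·A the pore (flow) area.
Plume center vt = 0.389 × 525 = 204.225 m, so the well at 191 m is 13.225 m upgradient of the peak.
√(4πDt) = 35.12 m, giving peak height M/(n_e·A·√(4πDt)) = 0.610/(0.44 × 148 × 35.12) = 0.0002667 kg/m³.
(x−vt)²/(4Dt) = (-13.225)²/(4 × 0.187 × 525) = 0.4454; exp(−0.4454) = 0.6406.
C = 0.0002667 × 0.6406 = 0.000171 kg/m³.

0.000171 kg/m³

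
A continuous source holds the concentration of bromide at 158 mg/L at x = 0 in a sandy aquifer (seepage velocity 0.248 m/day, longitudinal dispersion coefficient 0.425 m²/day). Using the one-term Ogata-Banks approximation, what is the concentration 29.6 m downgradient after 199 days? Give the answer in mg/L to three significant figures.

For a continuous step input, C/C₀ ≈ ½·erfc((x−vt)/(2√(Dt))).
vt = 0.248 × 199 = 49.352 m and 2√(Dt) = 2√(0.425 × 199) = 18.39 m.
Argument (x−vt)/(2√(Dt)) = (29.6 − 49.352)/18.39 = -1.074; ½·erfc(-1.074) = 0.9356.
C = 158 × 0.9356 = 148 mg/L.

148 mg/L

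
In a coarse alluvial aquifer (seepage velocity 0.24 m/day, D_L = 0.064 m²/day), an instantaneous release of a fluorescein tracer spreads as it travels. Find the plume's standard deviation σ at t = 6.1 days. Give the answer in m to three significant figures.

0.884 m

Dispersive spreading gives a Gaussian with σ² = 2Dt; advection only shifts the center.
σ = √(2 × 0.064 × 6.1) = 0.884 m.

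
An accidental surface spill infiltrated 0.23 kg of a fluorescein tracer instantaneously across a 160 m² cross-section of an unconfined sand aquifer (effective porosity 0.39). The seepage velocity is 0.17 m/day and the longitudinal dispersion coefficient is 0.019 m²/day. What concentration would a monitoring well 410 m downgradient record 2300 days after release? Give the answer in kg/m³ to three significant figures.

1.99e-05 kg/m³

For an instantaneous plane source, C(x,t) = M/(n_e·A·√(4πDt)) · exp(−(x−vt)²/(4Dt)), with n_e·A the pore (flow) area.
Plume center vt = 0.17 × 2300 = 391 m, so the well at 410 m is 19 m downgradient of the peak.
√(4πDt) = 23.43 m, giving peak height M/(n_e·A·√(4πDt)) = 0.23/(0.39 × 160 × 23.43) = 0.0001573 kg/m³.
(x−vt)²/(4Dt) = (19)²/(4 × 0.019 × 2300) = 2.065; exp(−2.065) = 0.1268.
C = 0.0001573 × 0.1268 = 1.99e-05 kg/m³.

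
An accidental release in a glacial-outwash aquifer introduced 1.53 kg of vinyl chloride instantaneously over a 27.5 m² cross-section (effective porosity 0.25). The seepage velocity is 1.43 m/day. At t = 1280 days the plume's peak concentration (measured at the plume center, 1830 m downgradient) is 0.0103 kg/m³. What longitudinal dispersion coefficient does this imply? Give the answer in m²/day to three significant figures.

0.0290 m²/day

At the plume center C_max = M/(n_e·A·√(4πDt)), so D = M²/(4πt·(n_e·A·C_max)²).
n_e·A·C_max = 0.25 × 27.5 × 0.0103 = 0.07081 kg/m.
D = 1.53²/(4π × 1280 × 0.07081²) = 0.0290 m²/day.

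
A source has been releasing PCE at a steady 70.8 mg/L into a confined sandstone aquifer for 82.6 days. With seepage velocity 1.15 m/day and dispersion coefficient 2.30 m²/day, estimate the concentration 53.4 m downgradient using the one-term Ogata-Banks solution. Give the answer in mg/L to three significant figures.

69.6 mg/L

For a continuous step input, C/C₀ ≈ ½·erfc((x−vt)/(2√(Dt))).
vt = 1.15 × 82.6 = 94.99 m and 2√(Dt) = 2√(2.30 × 82.6) = 27.57 m.
Argument (x−vt)/(2√(Dt)) = (53.4 − 94.99)/27.57 = -1.509; ½·erfc(-1.509) = 0.9836.
C = 70.8 × 0.9836 = 69.6 mg/L.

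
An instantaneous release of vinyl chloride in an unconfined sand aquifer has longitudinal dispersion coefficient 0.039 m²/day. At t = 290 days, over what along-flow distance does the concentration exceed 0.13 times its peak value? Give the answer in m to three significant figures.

19.2 m

The plume is Gaussian with σ = √(2Dt) = √(2 × 0.039 × 290) = 4.756 m.
C/C_peak = exp(−Δx²/(2σ²)) = 0.13 ⇒ Δx = σ·√(−2 ln 0.13) = 4.756 × 2.020 = 9.607 m.
Width = 2Δx = 19.2 m.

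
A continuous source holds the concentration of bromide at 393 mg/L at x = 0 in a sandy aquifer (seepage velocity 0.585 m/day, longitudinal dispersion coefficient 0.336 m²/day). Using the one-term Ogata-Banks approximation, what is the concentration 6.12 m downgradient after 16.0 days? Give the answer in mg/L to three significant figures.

For a continuous step input, C/C₀ ≈ ½·erfc((x−vt)/(2√(Dt))).
vt = 0.585 × 16.0 = 9.36 m and 2√(Dt) = 2√(0.336 × 16.0) = 4.637 m.
Argument (x−vt)/(2√(Dt)) = (6.12 − 9.36)/4.637 = -0.6987; ½·erfc(-0.6987) = 0.8385.
C = 393 × 0.8385 = 330 mg/L.

330 mg/L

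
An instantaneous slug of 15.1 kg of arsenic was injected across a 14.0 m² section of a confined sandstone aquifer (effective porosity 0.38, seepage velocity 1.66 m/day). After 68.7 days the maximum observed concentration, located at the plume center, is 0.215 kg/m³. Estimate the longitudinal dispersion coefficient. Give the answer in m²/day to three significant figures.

0.202 m²/day

At the plume center C_max = M/(n_e·A·√(4πDt)), so D = M²/(4πt·(n_e·A·C_max)²).
n_e·A·C_max = 0.38 × 14.0 × 0.215 = 1.144 kg/m.
D = 15.1²/(4π × 68.7 × 1.144²) = 0.202 m²/day.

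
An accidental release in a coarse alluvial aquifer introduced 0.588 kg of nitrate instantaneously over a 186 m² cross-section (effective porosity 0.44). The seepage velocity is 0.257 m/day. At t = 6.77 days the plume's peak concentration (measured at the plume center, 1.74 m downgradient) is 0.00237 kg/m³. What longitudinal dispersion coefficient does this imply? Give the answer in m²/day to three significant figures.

0.108 m²/day

At the plume center C_max = M/(n_e·A·√(4πDt)), so D = M²/(4πt·(n_e·A·C_max)²).
n_e·A·C_max = 0.44 × 186 × 0.00237 = 0.1940 kg/m.
D = 0.588²/(4π × 6.77 × 0.1940²) = 0.108 m²/day.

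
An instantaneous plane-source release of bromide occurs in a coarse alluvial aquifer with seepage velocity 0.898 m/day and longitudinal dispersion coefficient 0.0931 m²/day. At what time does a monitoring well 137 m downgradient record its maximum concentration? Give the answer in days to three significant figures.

152 days

For the 1D instantaneous-source solution, setting ∂C/∂t = 0 at fixed x gives v²t² + 2Dt − x² = 0, so t = (√(D² + v²x²) − D)/v².
√(D² + v²x²) = √(0.0931² + 0.898² × 137²) = 123.0; v² = 0.806404.
t = (123.0 − 0.0931)/0.806404 = 152 days (vs. the pure-advection estimate x/v = 153 d).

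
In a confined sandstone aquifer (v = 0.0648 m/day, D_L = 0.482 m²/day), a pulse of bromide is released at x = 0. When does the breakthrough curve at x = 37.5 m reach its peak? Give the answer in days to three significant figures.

475 days

For the 1D instantaneous-source solution, setting ∂C/∂t = 0 at fixed x gives v²t² + 2Dt − x² = 0, so t = (√(D² + v²x²) − D)/v².
√(D² + v²x²) = √(0.482² + 0.0648² × 37.5²) = 2.477; v² = 0.00419904.
t = (2.477 − 0.482)/0.00419904 = 475 days (vs. the pure-advection estimate x/v = 579 d).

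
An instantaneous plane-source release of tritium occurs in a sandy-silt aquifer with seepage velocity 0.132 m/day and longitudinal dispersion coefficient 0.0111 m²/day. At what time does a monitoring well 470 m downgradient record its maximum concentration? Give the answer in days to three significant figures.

3560 days

For the 1D instantaneous-source solution, setting ∂C/∂t = 0 at fixed x gives v²t² + 2Dt − x² = 0, so t = (√(D² + v²x²) − D)/v².
√(D² + v²x²) = √(0.0111² + 0.132² × 470²) = 62.04; v² = 0.017424.
t = (62.04 − 0.0111)/0.017424 = 3560 days (vs. the pure-advection estimate x/v = 3560 d).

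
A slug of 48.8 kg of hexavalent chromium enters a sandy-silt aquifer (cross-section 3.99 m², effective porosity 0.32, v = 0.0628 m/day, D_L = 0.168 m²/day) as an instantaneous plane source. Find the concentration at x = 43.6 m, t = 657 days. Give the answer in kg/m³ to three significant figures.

1.01 kg/m³

For an instantaneous plane source, C(x,t) = M/(n_e·A·√(4πDt)) · exp(−(x−vt)²/(4Dt)), with n_e·A the pore (flow) area.
Plume center vt = 0.0628 × 657 = 41.2596 m, so the well at 43.6 m is 2.3404 m downgradient of the peak.
√(4πDt) = 37.24 m, giving peak height M/(n_e·A·√(4πDt)) = 48.8/(0.32 × 3.99 × 37.24) = 1.026 kg/m³.
(x−vt)²/(4Dt) = (2.3404)²/(4 × 0.168 × 657) = 0.01241; exp(−0.01241) = 0.9877.
C = 1.026 × 0.9877 = 1.01 kg/m³.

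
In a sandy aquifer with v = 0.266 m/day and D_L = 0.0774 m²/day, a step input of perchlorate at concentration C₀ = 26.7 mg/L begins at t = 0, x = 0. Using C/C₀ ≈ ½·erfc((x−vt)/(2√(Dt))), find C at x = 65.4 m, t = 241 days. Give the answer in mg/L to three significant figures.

For a continuous step input, C/C₀ ≈ ½·erfc((x−vt)/(2√(Dt))).
vt = 0.266 × 241 = 64.106 m and 2√(Dt) = 2√(0.0774 × 241) = 8.638 m.
Argument (x−vt)/(2√(Dt)) = (65.4 − 64.106)/8.638 = 0.1498; ½·erfc(0.1498) = 0.4161.
C = 26.7 × 0.4161 = 11.1 mg/L.

11.1 mg/L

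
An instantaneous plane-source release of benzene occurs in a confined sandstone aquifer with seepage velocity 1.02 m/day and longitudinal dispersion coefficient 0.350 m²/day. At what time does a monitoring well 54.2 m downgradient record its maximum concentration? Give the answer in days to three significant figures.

For the 1D instantaneous-source solution, setting ∂C/∂t = 0 at fixed x gives v²t² + 2Dt − x² = 0, so t = (√(D² + v²x²) − D)/v².
√(D² + v²x²) = √(0.350² + 1.02² × 54.2²) = 55.29; v² = 1.0404.
t = (55.29 − 0.350)/1.0404 = 52.8 days (vs. the pure-advection estimate x/v = 53.1 d).

52.8 days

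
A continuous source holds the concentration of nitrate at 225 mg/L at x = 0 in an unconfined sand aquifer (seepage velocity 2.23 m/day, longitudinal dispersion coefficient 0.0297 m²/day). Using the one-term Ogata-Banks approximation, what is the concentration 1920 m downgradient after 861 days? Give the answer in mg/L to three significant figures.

113 mg/L

For a continuous step input, C/C₀ ≈ ½·erfc((x−vt)/(2√(Dt))).
vt = 2.23 × 861 = 1920.03 m and 2√(Dt) = 2√(0.0297 × 861) = 10.11 m.
Argument (x−vt)/(2√(Dt)) = (1920 − 1920.03)/10.11 = -0.002967; ½·erfc(-0.002967) = 0.5017.
C = 225 × 0.5017 = 113 mg/L.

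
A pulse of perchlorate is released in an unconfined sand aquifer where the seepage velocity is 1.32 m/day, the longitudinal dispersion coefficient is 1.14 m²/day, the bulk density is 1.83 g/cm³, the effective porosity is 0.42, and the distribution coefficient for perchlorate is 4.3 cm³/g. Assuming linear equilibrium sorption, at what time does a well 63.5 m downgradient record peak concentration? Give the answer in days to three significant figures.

937 days

Retardation factor R = 1 + ρ_b·K_d/n = 1 + 1.83 × 4.3/0.42 = 19.74.
Sorption retards both mechanisms: v_R = v/R = 0.06687 m/day, D_R = D/R = 0.05775 m²/day.
Peak time from v_R²t² + 2D_R t − x² = 0: t = (√(D_R² + v_R²x²) − D_R)/v_R².
√(D_R² + v_R²x²) = √(0.05775² + 0.06687² × 63.5²) = 4.247; v_R² = 0.004472.
t = (4.247 − 0.05775)/0.004472 = 937 days.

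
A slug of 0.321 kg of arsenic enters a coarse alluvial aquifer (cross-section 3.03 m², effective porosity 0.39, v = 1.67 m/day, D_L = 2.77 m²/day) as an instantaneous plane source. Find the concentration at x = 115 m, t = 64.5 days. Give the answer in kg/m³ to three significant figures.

For an instantaneous plane source, C(x,t) = M/(n_e·A·√(4πDt)) · exp(−(x−vt)²/(4Dt)), with n_e·A the pore (flow) area.
Plume center vt = 1.67 × 64.5 = 107.715 m, so the well at 115 m is 7.285 m downgradient of the peak.
√(4πDt) = 47.38 m, giving peak height M/(n_e·A·√(4πDt)) = 0.321/(0.39 × 3.03 × 47.38) = 0.005733 kg/m³.
(x−vt)²/(4Dt) = (7.285)²/(4 × 2.77 × 64.5) = 0.07426; exp(−0.07426) = 0.9284.
C = 0.005733 × 0.9284 = 0.00532 kg/m³.

0.00532 kg/m³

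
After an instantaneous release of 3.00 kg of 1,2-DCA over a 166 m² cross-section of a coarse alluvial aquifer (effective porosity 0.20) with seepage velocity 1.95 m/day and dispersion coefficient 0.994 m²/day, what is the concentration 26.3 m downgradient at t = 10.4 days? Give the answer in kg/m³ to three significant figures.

For an instantaneous plane source, C(x,t) = M/(n_e·A·√(4πDt)) · exp(−(x−vt)²/(4Dt)), with n_e·A the pore (flow) area.
Plume center vt = 1.95 × 10.4 = 20.28 m, so the well at 26.3 m is 6.02 m downgradient of the peak.
√(4πDt) = 11.40 m, giving peak height M/(n_e·A·√(4πDt)) = 3.00/(0.20 × 166 × 11.40) = 0.007926 kg/m³.
(x−vt)²/(4Dt) = (6.02)²/(4 × 0.994 × 10.4) = 0.8764; exp(−0.8764) = 0.4163.
C = 0.007926 × 0.4163 = 0.00330 kg/m³.

0.00330 kg/m³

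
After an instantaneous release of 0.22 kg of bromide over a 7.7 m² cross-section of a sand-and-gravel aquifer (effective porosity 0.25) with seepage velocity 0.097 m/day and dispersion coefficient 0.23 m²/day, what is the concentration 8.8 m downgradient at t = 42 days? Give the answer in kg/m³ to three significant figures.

0.00582 kg/m³

For an instantaneous plane source, C(x,t) = M/(n_e·A·√(4πDt)) · exp(−(x−vt)²/(4Dt)), with n_e·A the pore (flow) area.
Plume center vt = 0.097 × 42 = 4.074 m, so the well at 8.8 m is 4.726 m downgradient of the peak.
√(4πDt) = 11.02 m, giving peak height M/(n_e·A·√(4πDt)) = 0.22/(0.25 × 7.7 × 11.02) = 0.01037 kg/m³.
(x−vt)²/(4Dt) = (4.726)²/(4 × 0.23 × 42) = 0.5780; exp(−0.5780) = 0.5610.
C = 0.01037 × 0.5610 = 0.00582 kg/m³.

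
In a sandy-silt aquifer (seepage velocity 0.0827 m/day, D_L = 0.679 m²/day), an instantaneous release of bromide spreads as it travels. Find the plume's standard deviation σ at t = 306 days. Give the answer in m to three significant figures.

20.4 m

Dispersive spreading gives a Gaussian with σ² = 2Dt; advection only shifts the center.
σ = √(2 × 0.679 × 306) = 20.4 m.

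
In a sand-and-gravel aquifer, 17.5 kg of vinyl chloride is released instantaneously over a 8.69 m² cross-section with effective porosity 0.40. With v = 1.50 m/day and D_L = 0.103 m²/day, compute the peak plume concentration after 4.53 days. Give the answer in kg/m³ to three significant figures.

2.08 kg/m³

The peak of an instantaneous 1D plume sits at x = vt; there the Gaussian factor is 1 and C_max = M/(n_e·A·√(4πDt)), where n_e·A is the pore area the mass is dissolved in.
√(4πDt) = √(4π × 0.103 × 4.53) = 2.421 m, so C_max = 17.5/(0.40 × 8.69 × 2.421) = 2.08 kg/m³.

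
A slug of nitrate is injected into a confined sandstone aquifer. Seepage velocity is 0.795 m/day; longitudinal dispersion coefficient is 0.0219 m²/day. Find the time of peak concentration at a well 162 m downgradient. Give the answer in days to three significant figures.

For the 1D instantaneous-source solution, setting ∂C/∂t = 0 at fixed x gives v²t² + 2Dt − x² = 0, so t = (√(D² + v²x²) − D)/v².
√(D² + v²x²) = √(0.0219² + 0.795² × 162²) = 128.8; v² = 0.632025.
t = (128.8 − 0.0219)/0.632025 = 204 days (vs. the pure-advection estimate x/v = 204 d).

204 days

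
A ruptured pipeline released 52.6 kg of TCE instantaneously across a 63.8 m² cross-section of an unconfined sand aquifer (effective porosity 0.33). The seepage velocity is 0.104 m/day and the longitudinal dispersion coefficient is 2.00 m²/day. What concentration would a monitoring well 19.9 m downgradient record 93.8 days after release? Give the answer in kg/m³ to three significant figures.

0.0449 kg/m³

For an instantaneous plane source, C(x,t) = M/(n_e·A·√(4πDt)) · exp(−(x−vt)²/(4Dt)), with n_e·A the pore (flow) area.
Plume center vt = 0.104 × 93.8 = 9.7552 m, so the well at 19.9 m is 10.1448 m downgradient of the peak.
√(4πDt) = 48.55 m, giving peak height M/(n_e·A·√(4πDt)) = 52.6/(0.33 × 63.8 × 48.55) = 0.05146 kg/m³.
(x−vt)²/(4Dt) = (10.1448)²/(4 × 2.00 × 93.8) = 0.1371; exp(−0.1371) = 0.8719.
C = 0.05146 × 0.8719 = 0.0449 kg/m³.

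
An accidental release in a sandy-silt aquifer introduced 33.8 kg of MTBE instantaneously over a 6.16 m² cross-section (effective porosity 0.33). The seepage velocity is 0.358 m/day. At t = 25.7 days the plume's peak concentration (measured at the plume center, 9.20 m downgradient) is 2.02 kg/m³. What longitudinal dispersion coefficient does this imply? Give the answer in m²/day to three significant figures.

At the plume center C_max = M/(n_e·A·√(4πDt)), so D = M²/(4πt·(n_e·A·C_max)²).
n_e·A·C_max = 0.33 × 6.16 × 2.02 = 4.106 kg/m.
D = 33.8²/(4π × 25.7 × 4.106²) = 0.210 m²/day.

0.210 m²/day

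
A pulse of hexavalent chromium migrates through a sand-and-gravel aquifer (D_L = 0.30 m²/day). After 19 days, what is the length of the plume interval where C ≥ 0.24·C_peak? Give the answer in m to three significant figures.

11.4 m

The plume is Gaussian with σ = √(2Dt) = √(2 × 0.30 × 19) = 3.376 m.
C/C_peak = exp(−Δx²/(2σ²)) = 0.24 ⇒ Δx = σ·√(−2 ln 0.24) = 3.376 × 1.689 = 5.702 m.
Width = 2Δx = 11.4 m.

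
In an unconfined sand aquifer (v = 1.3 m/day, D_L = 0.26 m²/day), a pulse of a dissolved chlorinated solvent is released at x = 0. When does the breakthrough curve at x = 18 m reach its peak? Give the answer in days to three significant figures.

13.7 days

For the 1D instantaneous-source solution, setting ∂C/∂t = 0 at fixed x gives v²t² + 2Dt − x² = 0, so t = (√(D² + v²x²) − D)/v².
√(D² + v²x²) = √(0.26² + 1.3² × 18²) = 23.40; v² = 1.69.
t = (23.40 − 0.26)/1.69 = 13.7 days (vs. the pure-advection estimate x/v = 13.8 d).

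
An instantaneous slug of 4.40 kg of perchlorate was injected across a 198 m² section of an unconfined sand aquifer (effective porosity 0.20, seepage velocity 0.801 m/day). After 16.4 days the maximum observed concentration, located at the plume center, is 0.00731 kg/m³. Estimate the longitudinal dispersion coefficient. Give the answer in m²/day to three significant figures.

1.12 m²/day

At the plume center C_max = M/(n_e·A·√(4πDt)), so D = M²/(4πt·(n_e·A·C_max)²).
n_e·A·C_max = 0.20 × 198 × 0.00731 = 0.2895 kg/m.
D = 4.40²/(4π × 16.4 × 0.2895²) = 1.12 m²/day.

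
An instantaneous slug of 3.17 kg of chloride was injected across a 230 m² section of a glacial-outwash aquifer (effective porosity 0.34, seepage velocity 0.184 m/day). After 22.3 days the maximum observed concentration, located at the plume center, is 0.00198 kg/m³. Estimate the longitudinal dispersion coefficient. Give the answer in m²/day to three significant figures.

At the plume center C_max = M/(n_e·A·√(4πDt)), so D = M²/(4πt·(n_e·A·C_max)²).
n_e·A·C_max = 0.34 × 230 × 0.00198 = 0.1548 kg/m.
D = 3.17²/(4π × 22.3 × 0.1548²) = 1.50 m²/day.

1.50 m²/day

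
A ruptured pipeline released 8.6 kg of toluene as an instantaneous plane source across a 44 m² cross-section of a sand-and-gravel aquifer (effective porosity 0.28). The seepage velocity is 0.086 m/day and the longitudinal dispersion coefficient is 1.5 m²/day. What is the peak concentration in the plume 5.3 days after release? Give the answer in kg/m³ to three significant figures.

The peak of an instantaneous 1D plume sits at x = vt; there the Gaussian factor is 1 and C_max = M/(n_e·A·√(4πDt)), where n_e·A is the pore area the mass is dissolved in.
√(4πDt) = √(4π × 1.5 × 5.3) = 9.995 m, so C_max = 8.6/(0.28 × 44 × 9.995) = 0.0698 kg/m³.

0.0698 kg/m³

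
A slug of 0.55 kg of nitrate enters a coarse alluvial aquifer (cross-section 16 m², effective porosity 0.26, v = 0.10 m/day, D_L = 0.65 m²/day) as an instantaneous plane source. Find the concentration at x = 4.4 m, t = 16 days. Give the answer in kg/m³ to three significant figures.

0.00958 kg/m³

For an instantaneous plane source, C(x,t) = M/(n_e·A·√(4πDt)) · exp(−(x−vt)²/(4Dt)), with n_e·A the pore (flow) area.
Plume center vt = 0.10 × 16 = 1.6 m, so the well at 4.4 m is 2.8 m downgradient of the peak.
√(4πDt) = 11.43 m, giving peak height M/(n_e·A·√(4πDt)) = 0.55/(0.26 × 16 × 11.43) = 0.01157 kg/m³.
(x−vt)²/(4Dt) = (2.8)²/(4 × 0.65 × 16) = 0.1885; exp(−0.1885) = 0.8282.
C = 0.01157 × 0.8282 = 0.00958 kg/m³.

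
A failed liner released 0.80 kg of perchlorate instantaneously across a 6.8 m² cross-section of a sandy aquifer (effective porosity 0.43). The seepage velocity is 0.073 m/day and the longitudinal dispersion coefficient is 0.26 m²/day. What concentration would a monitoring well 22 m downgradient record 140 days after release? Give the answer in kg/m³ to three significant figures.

0.00493 kg/m³

For an instantaneous plane source, C(x,t) = M/(n_e·A·√(4πDt)) · exp(−(x−vt)²/(4Dt)), with n_e·A the pore (flow) area.
Plume center vt = 0.073 × 140 = 10.22 m, so the well at 22 m is 11.78 m downgradient of the peak.
√(4πDt) = 21.39 m, giving peak height M/(n_e·A·√(4πDt)) = 0.80/(0.43 × 6.8 × 21.39) = 0.01279 kg/m³.
(x−vt)²/(4Dt) = (11.78)²/(4 × 0.26 × 140) = 0.9531; exp(−0.9531) = 0.3855.
C = 0.01279 × 0.3855 = 0.00493 kg/m³.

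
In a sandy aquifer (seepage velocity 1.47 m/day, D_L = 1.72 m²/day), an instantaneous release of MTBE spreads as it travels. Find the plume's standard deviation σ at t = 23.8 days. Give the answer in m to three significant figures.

9.05 m

Dispersive spreading gives a Gaussian with σ² = 2Dt; advection only shifts the center.
σ = √(2 × 1.72 × 23.8) = 9.05 m.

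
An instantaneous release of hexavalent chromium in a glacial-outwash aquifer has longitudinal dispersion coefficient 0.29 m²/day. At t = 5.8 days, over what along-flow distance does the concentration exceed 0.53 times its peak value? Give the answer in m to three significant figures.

The plume is Gaussian with σ = √(2Dt) = √(2 × 0.29 × 5.8) = 1.834 m.
C/C_peak = exp(−Δx²/(2σ²)) = 0.53 ⇒ Δx = σ·√(−2 ln 0.53) = 1.834 × 1.127 = 2.067 m.
Width = 2Δx = 4.13 m.

4.13 m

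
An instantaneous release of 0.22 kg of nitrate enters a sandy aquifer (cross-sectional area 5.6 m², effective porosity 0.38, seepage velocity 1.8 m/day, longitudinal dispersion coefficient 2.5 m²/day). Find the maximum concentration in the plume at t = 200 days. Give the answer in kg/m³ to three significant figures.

0.00130 kg/m³

The peak of an instantaneous 1D plume sits at x = vt; there the Gaussian factor is 1 and C_max = M/(n_e·A·√(4πDt)), where n_e·A is the pore area the mass is dissolved in.
√(4πDt) = √(4π × 2.5 × 200) = 79.27 m, so C_max = 0.22/(0.38 × 5.6 × 79.27) = 0.00130 kg/m³.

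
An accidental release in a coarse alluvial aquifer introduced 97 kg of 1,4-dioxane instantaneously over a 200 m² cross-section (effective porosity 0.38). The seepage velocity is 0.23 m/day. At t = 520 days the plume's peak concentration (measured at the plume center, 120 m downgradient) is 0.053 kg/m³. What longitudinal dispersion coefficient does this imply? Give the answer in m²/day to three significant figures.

At the plume center C_max = M/(n_e·A·√(4πDt)), so D = M²/(4πt·(n_e·A·C_max)²).
n_e·A·C_max = 0.38 × 200 × 0.053 = 4.028 kg/m.
D = 97²/(4π × 520 × 4.028²) = 0.0887 m²/day.

0.0887 m²/day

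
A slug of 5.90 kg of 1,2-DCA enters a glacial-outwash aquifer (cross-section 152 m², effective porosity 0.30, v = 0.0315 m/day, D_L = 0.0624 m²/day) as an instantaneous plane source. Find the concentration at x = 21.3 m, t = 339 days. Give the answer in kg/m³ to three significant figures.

For an instantaneous plane source, C(x,t) = M/(n_e·A·√(4πDt)) · exp(−(x−vt)²/(4Dt)), with n_e·A the pore (flow) area.
Plume center vt = 0.0315 × 339 = 10.6785 m, so the well at 21.3 m is 10.6215 m downgradient of the peak.
√(4πDt) = 16.30 m, giving peak height M/(n_e·A·√(4πDt)) = 5.90/(0.30 × 152 × 16.30) = 0.007938 kg/m³.
(x−vt)²/(4Dt) = (10.6215)²/(4 × 0.0624 × 339) = 1.333; exp(−1.333) = 0.2637.
C = 0.007938 × 0.2637 = 0.00209 kg/m³.

0.00209 kg/m³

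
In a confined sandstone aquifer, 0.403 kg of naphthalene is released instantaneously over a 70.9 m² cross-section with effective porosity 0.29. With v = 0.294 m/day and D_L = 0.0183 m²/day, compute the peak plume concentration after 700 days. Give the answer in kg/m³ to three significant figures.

0.00154 kg/m³

The peak of an instantaneous 1D plume sits at x = vt; there the Gaussian factor is 1 and C_max = M/(n_e·A·√(4πDt)), where n_e·A is the pore area the mass is dissolved in.
√(4πDt) = √(4π × 0.0183 × 700) = 12.69 m, so C_max = 0.403/(0.29 × 70.9 × 12.69) = 0.00154 kg/m³.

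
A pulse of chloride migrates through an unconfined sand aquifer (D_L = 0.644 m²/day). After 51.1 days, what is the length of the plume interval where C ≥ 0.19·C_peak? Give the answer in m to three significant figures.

The plume is Gaussian with σ = √(2Dt) = √(2 × 0.644 × 51.1) = 8.113 m.
C/C_peak = exp(−Δx²/(2σ²)) = 0.19 ⇒ Δx = σ·√(−2 ln 0.19) = 8.113 × 1.822 = 14.78 m.
Width = 2Δx = 29.6 m.

29.6 m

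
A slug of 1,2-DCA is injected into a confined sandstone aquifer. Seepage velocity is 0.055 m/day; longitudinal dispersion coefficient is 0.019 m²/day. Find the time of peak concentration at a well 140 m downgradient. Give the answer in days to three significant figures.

For the 1D instantaneous-source solution, setting ∂C/∂t = 0 at fixed x gives v²t² + 2Dt − x² = 0, so t = (√(D² + v²x²) − D)/v².
√(D² + v²x²) = √(0.019² + 0.055² × 140²) = 7.700; v² = 0.003025.
t = (7.700 − 0.019)/0.003025 = 2540 days (vs. the pure-advection estimate x/v = 2550 d).

2540 days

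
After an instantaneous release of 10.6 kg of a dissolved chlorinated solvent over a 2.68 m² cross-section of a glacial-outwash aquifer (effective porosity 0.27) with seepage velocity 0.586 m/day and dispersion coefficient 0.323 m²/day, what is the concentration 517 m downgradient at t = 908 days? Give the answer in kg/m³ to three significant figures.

For an instantaneous plane source, C(x,t) = M/(n_e·A·√(4πDt)) · exp(−(x−vt)²/(4Dt)), with n_e·A the pore (flow) area.
Plume center vt = 0.586 × 908 = 532.088 m, so the well at 517 m is 15.088 m upgradient of the peak.
√(4πDt) = 60.71 m, giving peak height M/(n_e·A·√(4πDt)) = 10.6/(0.27 × 2.68 × 60.71) = 0.2413 kg/m³.
(x−vt)²/(4Dt) = (-15.088)²/(4 × 0.323 × 908) = 0.1941; exp(−0.1941) = 0.8236.
C = 0.2413 × 0.8236 = 0.199 kg/m³.

0.199 kg/m³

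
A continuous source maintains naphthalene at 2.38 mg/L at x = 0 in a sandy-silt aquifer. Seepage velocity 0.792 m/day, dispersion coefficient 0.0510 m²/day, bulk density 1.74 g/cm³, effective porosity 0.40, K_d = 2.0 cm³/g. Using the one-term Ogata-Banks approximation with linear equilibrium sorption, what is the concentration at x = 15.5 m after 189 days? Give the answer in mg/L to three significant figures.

1.14 mg/L

Retardation factor R = 1 + ρ_b·K_d/n = 1 + 1.74 × 2.0/0.40 = 9.700.
Sorption retards both mechanisms: v_R = v/R = 0.08165 m/day, D_R = D/R = 0.005258 m²/day.
v_R·t = 0.08165 × 189 = 15.43185 m; 2√(D_R t) = 1.994 m; argument = (15.5 − 15.43185)/1.994 = 0.03418.
C = C₀ × ½·erfc(0.03418) = 2.38 × 0.4807 = 1.14 mg/L.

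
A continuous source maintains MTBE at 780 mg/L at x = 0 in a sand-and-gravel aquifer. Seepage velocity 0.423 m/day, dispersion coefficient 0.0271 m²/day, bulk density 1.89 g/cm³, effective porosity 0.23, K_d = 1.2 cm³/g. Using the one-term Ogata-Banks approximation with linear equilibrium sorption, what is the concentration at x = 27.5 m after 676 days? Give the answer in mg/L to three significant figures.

204 mg/L

Retardation factor R = 1 + ρ_b·K_d/n = 1 + 1.89 × 1.2/0.23 = 10.86.
Sorption retards both mechanisms: v_R = v/R = 0.03895 m/day, D_R = D/R = 0.002495 m²/day.
v_R·t = 0.03895 × 676 = 26.3302 m; 2√(D_R t) = 2.597 m; argument = (27.5 − 26.3302)/2.597 = 0.4504.
C = C₀ × ½·erfc(0.4504) = 780 × 0.2621 = 204 mg/L.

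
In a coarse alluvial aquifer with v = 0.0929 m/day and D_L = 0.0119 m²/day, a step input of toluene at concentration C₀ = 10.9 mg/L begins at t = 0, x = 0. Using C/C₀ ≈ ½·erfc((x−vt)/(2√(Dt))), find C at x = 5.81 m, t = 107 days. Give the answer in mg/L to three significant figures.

10.8 mg/L

For a continuous step input, C/C₀ ≈ ½·erfc((x−vt)/(2√(Dt))).
vt = 0.0929 × 107 = 9.9403 m and 2√(Dt) = 2√(0.0119 × 107) = 2.257 m.
Argument (x−vt)/(2√(Dt)) = (5.81 − 9.9403)/2.257 = -1.830; ½·erfc(-1.830) = 0.9952.
C = 10.9 × 0.9952 = 10.8 mg/L.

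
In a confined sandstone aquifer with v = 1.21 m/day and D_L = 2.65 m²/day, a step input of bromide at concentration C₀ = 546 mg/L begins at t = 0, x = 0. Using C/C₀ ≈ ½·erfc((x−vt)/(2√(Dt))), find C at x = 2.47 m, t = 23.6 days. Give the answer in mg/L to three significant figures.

541 mg/L

For a continuous step input, C/C₀ ≈ ½·erfc((x−vt)/(2√(Dt))).
vt = 1.21 × 23.6 = 28.556 m and 2√(Dt) = 2√(2.65 × 23.6) = 15.82 m.
Argument (x−vt)/(2√(Dt)) = (2.47 − 28.556)/15.82 = -1.649; ½·erfc(-1.649) = 0.9902.
C = 546 × 0.9902 = 541 mg/L.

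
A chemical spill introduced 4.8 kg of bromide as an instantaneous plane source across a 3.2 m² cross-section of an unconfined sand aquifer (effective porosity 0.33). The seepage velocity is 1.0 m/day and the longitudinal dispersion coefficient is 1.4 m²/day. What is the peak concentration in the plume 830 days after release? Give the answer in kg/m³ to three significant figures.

The peak of an instantaneous 1D plume sits at x = vt; there the Gaussian factor is 1 and C_max = M/(n_e·A·√(4πDt)), where n_e·A is the pore area the mass is dissolved in.
√(4πDt) = √(4π × 1.4 × 830) = 120.8 m, so C_max = 4.8/(0.33 × 3.2 × 120.8) = 0.0376 kg/m³.

0.0376 kg/m³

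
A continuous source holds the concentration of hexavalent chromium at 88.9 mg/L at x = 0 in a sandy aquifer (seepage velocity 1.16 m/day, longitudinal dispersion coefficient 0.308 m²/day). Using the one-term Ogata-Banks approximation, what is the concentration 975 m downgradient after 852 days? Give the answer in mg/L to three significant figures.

For a continuous step input, C/C₀ ≈ ½·erfc((x−vt)/(2√(Dt))).
vt = 1.16 × 852 = 988.32 m and 2√(Dt) = 2√(0.308 × 852) = 32.40 m.
Argument (x−vt)/(2√(Dt)) = (975 − 988.32)/32.40 = -0.4111; ½·erfc(-0.4111) = 0.7195.
C = 88.9 × 0.7195 = 64.0 mg/L.

64.0 mg/L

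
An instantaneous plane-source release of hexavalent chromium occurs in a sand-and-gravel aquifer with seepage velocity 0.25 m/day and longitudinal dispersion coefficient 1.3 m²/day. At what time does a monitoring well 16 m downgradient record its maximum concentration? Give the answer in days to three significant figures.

For the 1D instantaneous-source solution, setting ∂C/∂t = 0 at fixed x gives v²t² + 2Dt − x² = 0, so t = (√(D² + v²x²) − D)/v².
√(D² + v²x²) = √(1.3² + 0.25² × 16²) = 4.206; v² = 0.0625.
t = (4.206 − 1.3)/0.0625 = 46.5 days (vs. the pure-advection estimate x/v = 64.0 d).

46.5 days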